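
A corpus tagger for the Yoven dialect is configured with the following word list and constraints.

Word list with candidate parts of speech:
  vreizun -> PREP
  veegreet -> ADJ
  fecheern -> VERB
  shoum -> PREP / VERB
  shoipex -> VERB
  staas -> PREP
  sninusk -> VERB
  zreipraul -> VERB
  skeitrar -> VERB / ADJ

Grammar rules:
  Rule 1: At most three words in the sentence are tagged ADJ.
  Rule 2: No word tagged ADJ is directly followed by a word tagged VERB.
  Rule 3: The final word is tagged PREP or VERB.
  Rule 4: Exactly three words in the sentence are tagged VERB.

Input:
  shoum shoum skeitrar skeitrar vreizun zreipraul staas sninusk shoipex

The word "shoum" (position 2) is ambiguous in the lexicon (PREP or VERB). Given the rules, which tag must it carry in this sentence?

Candidates per position — 1:shoum {PREP,VERB}; 2:shoum {PREP,VERB}; 3:skeitrar {VERB,ADJ}; 4:skeitrar {VERB,ADJ}; 5:vreizun {PREP}; 6:zreipraul {VERB}; 7:staas {PREP}; 8:sninusk {VERB}; 9:shoipex {VERB}.
At position 1, choosing VERB makes rule 4 impossible to satisfy; hence PREP.
At position 2, choosing VERB makes rule 4 impossible to satisfy; hence PREP.
At position 3, choosing VERB makes rule 4 impossible to satisfy; hence ADJ.
At position 4, choosing VERB makes rule 2 impossible to satisfy; hence ADJ.
So the tagging must be: PREP PREP ADJ ADJ PREP VERB PREP VERB VERB.
Checking: rule 1 holds; rule 2 holds; rule 3 holds; rule 4 holds.

PREP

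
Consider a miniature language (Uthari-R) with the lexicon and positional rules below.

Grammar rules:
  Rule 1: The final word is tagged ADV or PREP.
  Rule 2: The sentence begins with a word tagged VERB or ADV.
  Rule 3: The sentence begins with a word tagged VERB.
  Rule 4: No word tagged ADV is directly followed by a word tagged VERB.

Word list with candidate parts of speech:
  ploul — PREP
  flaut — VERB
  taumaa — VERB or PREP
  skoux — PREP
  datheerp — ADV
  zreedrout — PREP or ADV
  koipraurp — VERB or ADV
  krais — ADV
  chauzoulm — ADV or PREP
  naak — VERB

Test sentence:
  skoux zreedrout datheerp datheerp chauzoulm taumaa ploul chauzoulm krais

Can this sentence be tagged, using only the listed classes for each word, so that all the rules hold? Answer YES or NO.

NO

Candidates per position — 1:skoux {PREP}; 2:zreedrout {PREP,ADV}; 3:datheerp {ADV}; 4:datheerp {ADV}; 5:chauzoulm {ADV,PREP}; 6:taumaa {VERB,PREP}; 7:ploul {PREP}; 8:chauzoulm {ADV,PREP}; 9:krais {ADV}.
Rule 2 cannot be satisfied by any choice of tags from the lexicon.
So there is no consistent tagging.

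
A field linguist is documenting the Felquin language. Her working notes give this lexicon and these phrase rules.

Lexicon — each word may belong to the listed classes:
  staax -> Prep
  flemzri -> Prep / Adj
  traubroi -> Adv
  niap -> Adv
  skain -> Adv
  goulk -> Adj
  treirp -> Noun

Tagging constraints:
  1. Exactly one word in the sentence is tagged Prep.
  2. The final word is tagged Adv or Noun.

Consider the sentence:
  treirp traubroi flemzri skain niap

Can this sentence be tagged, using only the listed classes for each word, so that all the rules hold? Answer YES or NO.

Candidates per position — 1:treirp {Noun}; 2:traubroi {Adv}; 3:flemzri {Prep,Adj}; 4:skain {Adv}; 5:niap {Adv}.
One satisfying assignment: Noun Adv Prep Adv Adv.
Rule-by-rule: rule 1 ok; rule 2 ok.

YES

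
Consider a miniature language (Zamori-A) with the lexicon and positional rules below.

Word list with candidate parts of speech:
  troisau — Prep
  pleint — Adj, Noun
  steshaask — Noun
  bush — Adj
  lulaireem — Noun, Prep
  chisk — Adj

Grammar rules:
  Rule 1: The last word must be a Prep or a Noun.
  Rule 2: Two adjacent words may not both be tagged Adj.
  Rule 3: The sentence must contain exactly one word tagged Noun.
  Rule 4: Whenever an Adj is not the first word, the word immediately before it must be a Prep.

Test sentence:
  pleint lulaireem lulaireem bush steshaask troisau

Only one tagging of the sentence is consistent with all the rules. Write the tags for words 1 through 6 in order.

Candidates per position — 1:pleint {Adj,Noun}; 2:lulaireem {Noun,Prep}; 3:lulaireem {Noun,Prep}; 4:bush {Adj}; 5:steshaask {Noun}; 6:troisau {Prep}.
Position 1: Noun is ruled out by rule 3; that leaves Adj.
Position 2: Noun is ruled out by rule 3; that leaves Prep.
Position 3: Noun is ruled out by rule 3; that leaves Prep.
The only consistent sequence is: Adj Prep Prep Adj Noun Prep.
Check: rule 1 ok; rule 2 ok; rule 3 ok; rule 4 ok.

Adj Prep Prep Adj Noun Prep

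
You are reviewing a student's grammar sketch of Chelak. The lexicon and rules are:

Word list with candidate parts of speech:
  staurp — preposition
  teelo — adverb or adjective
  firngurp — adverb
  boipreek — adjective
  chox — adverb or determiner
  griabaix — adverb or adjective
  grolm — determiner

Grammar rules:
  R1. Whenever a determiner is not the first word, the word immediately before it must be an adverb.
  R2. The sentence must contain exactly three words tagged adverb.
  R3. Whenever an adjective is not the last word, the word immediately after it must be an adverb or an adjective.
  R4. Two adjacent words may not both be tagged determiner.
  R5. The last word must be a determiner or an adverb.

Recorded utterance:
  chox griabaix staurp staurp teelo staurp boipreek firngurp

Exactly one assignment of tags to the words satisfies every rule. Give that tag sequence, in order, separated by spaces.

determiner adverb preposition preposition adverb preposition adjective adverb

Candidates per position — 1:chox {adverb,determiner}; 2:griabaix {adverb,adjective}; 3:staurp {preposition}; 4:staurp {preposition}; 5:teelo {adverb,adjective}; 6:staurp {preposition}; 7:boipreek {adjective}; 8:firngurp {adverb}.
If word 2 were adjective, no tagging could satisfy rule 3; so word 2 is adverb.
If word 5 were adjective, no tagging could satisfy rule 3; so word 5 is adverb.
If word 1 were adverb, no tagging could satisfy rule 2; so word 1 is determiner.
That leaves exactly one tagging: determiner adverb preposition preposition adverb preposition adjective adverb.
Check: rule 1 holds; rule 2 holds; rule 3 holds; rule 4 holds; rule 5 holds.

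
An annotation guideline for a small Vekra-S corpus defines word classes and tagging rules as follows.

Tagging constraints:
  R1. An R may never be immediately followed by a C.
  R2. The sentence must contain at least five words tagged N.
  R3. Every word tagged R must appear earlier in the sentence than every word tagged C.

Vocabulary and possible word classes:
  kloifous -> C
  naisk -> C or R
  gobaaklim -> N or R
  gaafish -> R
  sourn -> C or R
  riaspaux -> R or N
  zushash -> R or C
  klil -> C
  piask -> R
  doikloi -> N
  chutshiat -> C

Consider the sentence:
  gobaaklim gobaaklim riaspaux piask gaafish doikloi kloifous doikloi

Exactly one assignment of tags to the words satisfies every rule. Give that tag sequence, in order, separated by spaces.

N N N R R N C N

Candidates per position — 1:gobaaklim {N,R}; 2:gobaaklim {N,R}; 3:riaspaux {R,N}; 4:piask {R}; 5:gaafish {R}; 6:doikloi {N}; 7:kloifous {C}; 8:doikloi {N}.
If word 1 were R, no tagging could satisfy rule 2; so word 1 is N.
If word 2 were R, no tagging could satisfy rule 2; so word 2 is N.
If word 3 were R, no tagging could satisfy rule 2; so word 3 is N.
So the tagging must be: N N N R R N C N.
Check: rule 1 ok; rule 2 ok; rule 3 ok.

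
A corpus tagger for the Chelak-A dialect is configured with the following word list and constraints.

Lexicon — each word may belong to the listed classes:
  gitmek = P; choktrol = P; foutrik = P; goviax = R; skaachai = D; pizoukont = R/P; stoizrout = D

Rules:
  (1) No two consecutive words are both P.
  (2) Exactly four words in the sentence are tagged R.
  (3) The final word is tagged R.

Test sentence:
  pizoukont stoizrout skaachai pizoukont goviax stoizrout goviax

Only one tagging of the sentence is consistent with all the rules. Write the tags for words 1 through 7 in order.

Candidates per position — 1:pizoukont {R,P}; 2:stoizrout {D}; 3:skaachai {D}; 4:pizoukont {R,P}; 5:goviax {R}; 6:stoizrout {D}; 7:goviax {R}.
Position 1: P is ruled out by rule 2; that leaves R.
Position 4: P is ruled out by rule 2; that leaves R.
The unique satisfying tagging is: R D D R R D R.
Verifying each rule — rule 1 ok; rule 2 ok; rule 3 ok.

R D D R R D R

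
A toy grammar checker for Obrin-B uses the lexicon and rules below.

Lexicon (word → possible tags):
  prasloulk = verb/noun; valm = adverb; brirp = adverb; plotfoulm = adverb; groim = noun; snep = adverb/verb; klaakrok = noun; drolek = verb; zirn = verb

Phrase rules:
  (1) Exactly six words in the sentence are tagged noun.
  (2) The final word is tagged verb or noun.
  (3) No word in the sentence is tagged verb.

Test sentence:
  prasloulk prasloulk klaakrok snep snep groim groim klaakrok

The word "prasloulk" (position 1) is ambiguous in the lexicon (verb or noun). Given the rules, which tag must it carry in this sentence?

noun

Candidates per position — 1:prasloulk {verb,noun}; 2:prasloulk {verb,noun}; 3:klaakrok {noun}; 4:snep {adverb,verb}; 5:snep {adverb,verb}; 6:groim {noun}; 7:groim {noun}; 8:klaakrok {noun}.
If word 1 were verb, no tagging could satisfy rule 1; so word 1 is noun.
If word 2 were verb, no tagging could satisfy rule 1; so word 2 is noun.
If word 4 were verb, no tagging could satisfy rule 3; so word 4 is adverb.
If word 5 were verb, no tagging could satisfy rule 3; so word 5 is adverb.
That leaves exactly one tagging: noun noun noun adverb adverb noun noun noun.
Check: rule 1 ✓; rule 2 ✓; rule 3 ✓.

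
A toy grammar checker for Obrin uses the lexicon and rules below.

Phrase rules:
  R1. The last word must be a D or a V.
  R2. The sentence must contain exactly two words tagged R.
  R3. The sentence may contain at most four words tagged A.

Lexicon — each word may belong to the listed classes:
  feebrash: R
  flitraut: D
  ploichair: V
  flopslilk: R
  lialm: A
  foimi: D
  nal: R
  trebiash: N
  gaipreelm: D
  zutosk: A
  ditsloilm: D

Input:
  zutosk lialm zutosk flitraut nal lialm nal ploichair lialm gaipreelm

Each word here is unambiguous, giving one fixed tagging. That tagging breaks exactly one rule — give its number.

3

Fixed tagging: A A A D R A R V A D.
Applying the rules: R1 ok, R2 ok, R3 fails.
Only rule 3 fails.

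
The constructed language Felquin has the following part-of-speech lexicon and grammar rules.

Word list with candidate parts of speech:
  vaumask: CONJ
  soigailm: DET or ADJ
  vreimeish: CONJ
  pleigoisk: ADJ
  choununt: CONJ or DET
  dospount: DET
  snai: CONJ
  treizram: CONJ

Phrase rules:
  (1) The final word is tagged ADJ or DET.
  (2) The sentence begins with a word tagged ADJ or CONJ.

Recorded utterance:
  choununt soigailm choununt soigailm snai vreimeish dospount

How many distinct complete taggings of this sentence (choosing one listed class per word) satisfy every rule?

8

Candidates per position — 1:choununt {CONJ,DET}; 2:soigailm {DET,ADJ}; 3:choununt {CONJ,DET}; 4:soigailm {DET,ADJ}; 5:snai {CONJ}; 6:vreimeish {CONJ}; 7:dospount {DET}.
There are 16 candidate sequences in total.
Checking each against the rules leaves 8 sequences.
Count = 8.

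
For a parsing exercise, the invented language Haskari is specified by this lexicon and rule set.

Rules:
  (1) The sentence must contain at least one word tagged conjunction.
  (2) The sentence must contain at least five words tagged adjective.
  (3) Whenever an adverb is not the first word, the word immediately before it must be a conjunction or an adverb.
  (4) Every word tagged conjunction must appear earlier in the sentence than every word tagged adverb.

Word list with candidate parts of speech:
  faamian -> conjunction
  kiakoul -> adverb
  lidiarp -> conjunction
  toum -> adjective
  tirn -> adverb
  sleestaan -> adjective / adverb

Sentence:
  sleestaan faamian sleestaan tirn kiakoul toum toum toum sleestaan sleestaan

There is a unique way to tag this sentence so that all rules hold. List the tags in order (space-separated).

Candidates per position — 1:sleestaan {adjective,adverb}; 2:faamian {conjunction}; 3:sleestaan {adjective,adverb}; 4:tirn {adverb}; 5:kiakoul {adverb}; 6:toum {adjective}; 7:toum {adjective}; 8:toum {adjective}; 9:sleestaan {adjective,adverb}; 10:sleestaan {adjective,adverb}.
Word 1 cannot be adverb — rule 4 would then fail for every completion. It is adjective.
Word 3 cannot be adjective — rule 3 would then fail for every completion. It is adverb.
Word 9 cannot be adverb — rule 3 would then fail for every completion. It is adjective.
Word 10 cannot be adverb — rule 3 would then fail for every completion. It is adjective.
The only consistent sequence is: adjective conjunction adverb adverb adverb adjective adjective adjective adjective adjective.
Rule-by-rule: rule 1 ok; rule 2 ok; rule 3 ok; rule 4 ok.

adjective conjunction adverb adverb adverb adjective adjective adjective adjective adjective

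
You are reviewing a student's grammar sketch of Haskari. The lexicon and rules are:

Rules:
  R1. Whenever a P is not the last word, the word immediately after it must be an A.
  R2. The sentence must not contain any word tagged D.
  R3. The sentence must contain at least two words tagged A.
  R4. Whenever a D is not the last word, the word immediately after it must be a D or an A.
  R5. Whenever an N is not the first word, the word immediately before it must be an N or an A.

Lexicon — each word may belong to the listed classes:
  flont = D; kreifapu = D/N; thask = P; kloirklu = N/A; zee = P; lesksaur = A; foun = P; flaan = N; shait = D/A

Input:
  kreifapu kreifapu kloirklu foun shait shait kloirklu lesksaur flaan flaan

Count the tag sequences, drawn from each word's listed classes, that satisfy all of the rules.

4

Candidates per position — 1:kreifapu {D,N}; 2:kreifapu {D,N}; 3:kloirklu {N,A}; 4:foun {P}; 5:shait {D,A}; 6:shait {D,A}; 7:kloirklu {N,A}; 8:lesksaur {A}; 9:flaan {N}; 10:flaan {N}.
There are 64 candidate sequences in total.
The sequences that satisfy every rule: N N N P A A N A N N; N N N P A A A A N N; N N A P A A N A N N; N N A P A A A A N N.
Count = 4.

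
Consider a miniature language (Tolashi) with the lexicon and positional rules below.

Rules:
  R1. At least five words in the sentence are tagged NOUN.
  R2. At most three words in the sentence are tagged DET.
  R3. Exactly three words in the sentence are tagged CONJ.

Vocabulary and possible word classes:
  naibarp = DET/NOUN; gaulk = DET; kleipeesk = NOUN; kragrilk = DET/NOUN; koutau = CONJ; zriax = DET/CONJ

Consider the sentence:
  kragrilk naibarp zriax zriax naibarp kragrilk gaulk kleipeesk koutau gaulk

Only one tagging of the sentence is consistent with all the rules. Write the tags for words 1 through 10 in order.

NOUN NOUN CONJ CONJ NOUN NOUN DET NOUN CONJ DET

Candidates per position — 1:kragrilk {DET,NOUN}; 2:naibarp {DET,NOUN}; 3:zriax {DET,CONJ}; 4:zriax {DET,CONJ}; 5:naibarp {DET,NOUN}; 6:kragrilk {DET,NOUN}; 7:gaulk {DET}; 8:kleipeesk {NOUN}; 9:koutau {CONJ}; 10:gaulk {DET}.
If word 1 were DET, no tagging could satisfy rule 1; so word 1 is NOUN.
If word 2 were DET, no tagging could satisfy rule 1; so word 2 is NOUN.
If word 3 were DET, no tagging could satisfy rule 3; so word 3 is CONJ.
If word 4 were DET, no tagging could satisfy rule 3; so word 4 is CONJ.
If word 5 were DET, no tagging could satisfy rule 1; so word 5 is NOUN.
If word 6 were DET, no tagging could satisfy rule 1; so word 6 is NOUN.
So the tagging must be: NOUN NOUN CONJ CONJ NOUN NOUN DET NOUN CONJ DET.
Verifying each rule — rule 1 ✓; rule 2 ✓; rule 3 ✓.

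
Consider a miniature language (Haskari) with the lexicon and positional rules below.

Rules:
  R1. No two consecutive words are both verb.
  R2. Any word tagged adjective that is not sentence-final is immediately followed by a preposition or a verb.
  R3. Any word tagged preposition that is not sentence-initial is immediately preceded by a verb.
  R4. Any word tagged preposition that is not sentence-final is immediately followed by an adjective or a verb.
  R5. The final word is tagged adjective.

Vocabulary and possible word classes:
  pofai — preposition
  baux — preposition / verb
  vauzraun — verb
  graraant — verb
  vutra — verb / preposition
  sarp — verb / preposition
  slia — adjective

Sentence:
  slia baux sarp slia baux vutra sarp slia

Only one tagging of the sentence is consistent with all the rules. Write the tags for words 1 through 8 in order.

adjective verb preposition adjective verb preposition verb adjective

Candidates per position — 1:slia {adjective}; 2:baux {preposition,verb}; 3:sarp {verb,preposition}; 4:slia {adjective}; 5:baux {preposition,verb}; 6:vutra {verb,preposition}; 7:sarp {verb,preposition}; 8:slia {adjective}.
Position 2: preposition is ruled out by rule 3; that leaves verb.
Position 3: verb is ruled out by rule 1; that leaves preposition.
Position 5: preposition is ruled out by rule 3; that leaves verb.
Position 6: verb is ruled out by rule 1; that leaves preposition.
Position 7: preposition is ruled out by rule 3; that leaves verb.
The unique satisfying tagging is: adjective verb preposition adjective verb preposition verb adjective.
Verifying each rule — rule 1 ok; rule 2 ok; rule 3 ok; rule 4 ok; rule 5 ok.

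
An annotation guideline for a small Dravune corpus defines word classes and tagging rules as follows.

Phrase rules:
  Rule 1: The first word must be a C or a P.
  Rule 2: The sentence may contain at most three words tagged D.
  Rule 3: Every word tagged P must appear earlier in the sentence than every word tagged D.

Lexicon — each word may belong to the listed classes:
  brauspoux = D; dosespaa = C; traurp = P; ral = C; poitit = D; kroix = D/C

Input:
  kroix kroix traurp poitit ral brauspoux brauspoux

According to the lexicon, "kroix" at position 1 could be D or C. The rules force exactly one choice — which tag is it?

C

Candidates per position — 1:kroix {D,C}; 2:kroix {D,C}; 3:traurp {P}; 4:poitit {D}; 5:ral {C}; 6:brauspoux {D}; 7:brauspoux {D}.
If word 1 were D, no tagging could satisfy rule 1; so word 1 is C.
If word 2 were D, no tagging could satisfy rule 2; so word 2 is C.
That leaves exactly one tagging: C C P D C D D.
Checking: rule 1 ok; rule 2 ok; rule 3 ok.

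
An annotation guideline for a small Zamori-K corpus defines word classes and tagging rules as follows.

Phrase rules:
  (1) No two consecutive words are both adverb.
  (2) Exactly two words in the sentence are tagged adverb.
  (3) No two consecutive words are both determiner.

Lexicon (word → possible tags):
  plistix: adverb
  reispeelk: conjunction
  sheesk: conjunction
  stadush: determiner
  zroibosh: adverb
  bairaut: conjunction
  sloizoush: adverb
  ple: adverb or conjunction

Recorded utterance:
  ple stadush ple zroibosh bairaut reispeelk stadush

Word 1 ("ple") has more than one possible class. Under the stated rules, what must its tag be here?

adverb

Candidates per position — 1:ple {adverb,conjunction}; 2:stadush {determiner}; 3:ple {adverb,conjunction}; 4:zroibosh {adverb}; 5:bairaut {conjunction}; 6:reispeelk {conjunction}; 7:stadush {determiner}.
Position 3: adverb is ruled out by rule 1; that leaves conjunction.
Position 1: conjunction is ruled out by rule 2; that leaves adverb.
So the tagging must be: adverb determiner conjunction adverb conjunction conjunction determiner.
Rule-by-rule: rule 1 ✓; rule 2 ✓; rule 3 ✓.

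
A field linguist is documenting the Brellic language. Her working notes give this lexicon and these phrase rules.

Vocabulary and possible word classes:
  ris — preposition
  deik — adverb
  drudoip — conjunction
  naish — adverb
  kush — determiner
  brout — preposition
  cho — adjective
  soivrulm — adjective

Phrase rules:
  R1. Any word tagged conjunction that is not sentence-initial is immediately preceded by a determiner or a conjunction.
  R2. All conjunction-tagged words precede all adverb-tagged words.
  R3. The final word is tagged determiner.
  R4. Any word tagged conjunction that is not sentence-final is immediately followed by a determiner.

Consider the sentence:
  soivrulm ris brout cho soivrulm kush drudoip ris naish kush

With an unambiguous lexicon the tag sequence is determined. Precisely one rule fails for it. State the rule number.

4

Fixed tagging: adjective preposition preposition adjective adjective determiner conjunction preposition adverb determiner.
Applying the rules: R1 ok, R2 ok, R3 ok, R4 fails.
Only rule 4 fails.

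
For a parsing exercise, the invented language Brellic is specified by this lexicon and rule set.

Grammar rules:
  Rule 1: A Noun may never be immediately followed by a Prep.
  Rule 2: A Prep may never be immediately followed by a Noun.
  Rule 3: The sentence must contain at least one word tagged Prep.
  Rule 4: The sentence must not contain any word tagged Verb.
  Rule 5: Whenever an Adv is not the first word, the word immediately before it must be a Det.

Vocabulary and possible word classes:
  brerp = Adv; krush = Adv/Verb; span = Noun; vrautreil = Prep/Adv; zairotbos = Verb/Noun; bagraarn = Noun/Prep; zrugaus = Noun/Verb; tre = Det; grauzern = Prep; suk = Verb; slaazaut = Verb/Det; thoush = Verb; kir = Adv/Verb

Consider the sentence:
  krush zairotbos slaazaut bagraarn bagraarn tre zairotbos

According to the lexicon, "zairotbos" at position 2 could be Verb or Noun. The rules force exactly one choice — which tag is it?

Candidates per position — 1:krush {Adv,Verb}; 2:zairotbos {Verb,Noun}; 3:slaazaut {Verb,Det}; 4:bagraarn {Noun,Prep}; 5:bagraarn {Noun,Prep}; 6:tre {Det}; 7:zairotbos {Verb,Noun}.
Word 1 cannot be Verb — rule 4 would then fail for every completion. It is Adv.
Word 2 cannot be Verb — rule 4 would then fail for every completion. It is Noun.
Word 3 cannot be Verb — rule 4 would then fail for every completion. It is Det.
Word 7 cannot be Verb — rule 4 would then fail for every completion. It is Noun.
The remaining ambiguous positions (4, 5) are resolved jointly — only one combination satisfies every rule.
The only consistent sequence is: Adv Noun Det Prep Prep Det Noun.
Checking: rule 1 holds; rule 2 holds; rule 3 holds; rule 4 holds; rule 5 holds.

Noun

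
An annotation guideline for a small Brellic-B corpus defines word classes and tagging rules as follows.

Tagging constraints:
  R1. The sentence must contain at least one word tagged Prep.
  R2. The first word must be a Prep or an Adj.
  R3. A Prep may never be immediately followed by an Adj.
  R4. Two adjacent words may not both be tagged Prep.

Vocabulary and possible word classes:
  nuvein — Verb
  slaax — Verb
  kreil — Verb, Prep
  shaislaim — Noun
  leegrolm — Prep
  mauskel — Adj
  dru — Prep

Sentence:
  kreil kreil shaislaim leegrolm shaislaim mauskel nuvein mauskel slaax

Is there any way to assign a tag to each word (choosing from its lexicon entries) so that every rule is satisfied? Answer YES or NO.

Candidates per position — 1:kreil {Verb,Prep}; 2:kreil {Verb,Prep}; 3:shaislaim {Noun}; 4:leegrolm {Prep}; 5:shaislaim {Noun}; 6:mauskel {Adj}; 7:nuvein {Verb}; 8:mauskel {Adj}; 9:slaax {Verb}.
One satisfying assignment: Prep Verb Noun Prep Noun Adj Verb Adj Verb.
Checking: rule 1 satisfied; rule 2 satisfied; rule 3 satisfied; rule 4 satisfied.

YES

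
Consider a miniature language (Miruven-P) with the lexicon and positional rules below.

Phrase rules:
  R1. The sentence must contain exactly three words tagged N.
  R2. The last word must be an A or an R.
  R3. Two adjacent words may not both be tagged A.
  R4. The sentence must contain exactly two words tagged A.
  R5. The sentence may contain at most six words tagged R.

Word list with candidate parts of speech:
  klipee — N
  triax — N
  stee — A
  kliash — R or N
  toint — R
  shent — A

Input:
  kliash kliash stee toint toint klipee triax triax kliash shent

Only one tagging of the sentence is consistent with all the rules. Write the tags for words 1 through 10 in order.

Candidates per position — 1:kliash {R,N}; 2:kliash {R,N}; 3:stee {A}; 4:toint {R}; 5:toint {R}; 6:klipee {N}; 7:triax {N}; 8:triax {N}; 9:kliash {R,N}; 10:shent {A}.
Position 1: N is ruled out by rule 1; that leaves R.
Position 2: N is ruled out by rule 1; that leaves R.
Position 9: N is ruled out by rule 1; that leaves R.
That leaves exactly one tagging: R R A R R N N N R A.
Rule-by-rule: rule 1 ✓; rule 2 ✓; rule 3 ✓; rule 4 ✓; rule 5 ✓.

R R A R R N N N R A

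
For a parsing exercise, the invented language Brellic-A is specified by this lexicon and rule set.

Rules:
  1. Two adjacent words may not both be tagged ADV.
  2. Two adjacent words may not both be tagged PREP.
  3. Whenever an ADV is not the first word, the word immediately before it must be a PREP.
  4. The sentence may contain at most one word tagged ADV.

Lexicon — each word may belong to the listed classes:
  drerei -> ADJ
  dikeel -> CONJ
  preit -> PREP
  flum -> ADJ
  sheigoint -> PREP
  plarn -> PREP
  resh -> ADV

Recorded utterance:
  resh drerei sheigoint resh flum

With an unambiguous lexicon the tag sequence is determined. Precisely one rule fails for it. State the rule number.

4

Fixed tagging: ADV ADJ PREP ADV ADJ.
Checking each rule: R1 pass, R2 pass, R3 pass, R4 fail.
Only rule 4 fails.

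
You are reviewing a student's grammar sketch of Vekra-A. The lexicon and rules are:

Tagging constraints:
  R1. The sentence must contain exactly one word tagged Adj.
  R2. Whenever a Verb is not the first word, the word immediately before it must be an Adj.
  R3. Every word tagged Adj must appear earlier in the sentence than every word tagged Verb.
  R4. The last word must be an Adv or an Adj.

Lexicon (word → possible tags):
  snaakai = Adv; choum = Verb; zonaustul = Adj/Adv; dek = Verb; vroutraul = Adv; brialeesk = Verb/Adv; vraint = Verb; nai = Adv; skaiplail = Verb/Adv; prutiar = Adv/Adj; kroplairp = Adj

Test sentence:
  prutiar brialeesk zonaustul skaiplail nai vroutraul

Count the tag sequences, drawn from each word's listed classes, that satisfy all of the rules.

4

Candidates per position — 1:prutiar {Adv,Adj}; 2:brialeesk {Verb,Adv}; 3:zonaustul {Adj,Adv}; 4:skaiplail {Verb,Adv}; 5:nai {Adv}; 6:vroutraul {Adv}.
There are 16 candidate sequences in total.
The sequences that satisfy every rule: Adv Adv Adj Verb Adv Adv; Adv Adv Adj Adv Adv Adv; Adj Verb Adv Adv Adv Adv; Adj Adv Adv Adv Adv Adv.
Count = 4.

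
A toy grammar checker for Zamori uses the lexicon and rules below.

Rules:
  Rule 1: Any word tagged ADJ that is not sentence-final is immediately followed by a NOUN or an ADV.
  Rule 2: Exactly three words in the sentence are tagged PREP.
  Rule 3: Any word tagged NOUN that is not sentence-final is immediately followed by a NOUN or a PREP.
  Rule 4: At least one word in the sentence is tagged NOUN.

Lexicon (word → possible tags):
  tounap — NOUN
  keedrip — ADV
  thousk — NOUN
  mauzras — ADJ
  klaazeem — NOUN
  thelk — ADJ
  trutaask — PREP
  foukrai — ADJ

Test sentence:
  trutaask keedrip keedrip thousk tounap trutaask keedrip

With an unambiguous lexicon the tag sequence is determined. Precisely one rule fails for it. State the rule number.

Fixed tagging: PREP ADV ADV NOUN NOUN PREP ADV.
Rule check: R1 holds, R2 violated, R3 holds, R4 holds.
Only rule 2 fails.

2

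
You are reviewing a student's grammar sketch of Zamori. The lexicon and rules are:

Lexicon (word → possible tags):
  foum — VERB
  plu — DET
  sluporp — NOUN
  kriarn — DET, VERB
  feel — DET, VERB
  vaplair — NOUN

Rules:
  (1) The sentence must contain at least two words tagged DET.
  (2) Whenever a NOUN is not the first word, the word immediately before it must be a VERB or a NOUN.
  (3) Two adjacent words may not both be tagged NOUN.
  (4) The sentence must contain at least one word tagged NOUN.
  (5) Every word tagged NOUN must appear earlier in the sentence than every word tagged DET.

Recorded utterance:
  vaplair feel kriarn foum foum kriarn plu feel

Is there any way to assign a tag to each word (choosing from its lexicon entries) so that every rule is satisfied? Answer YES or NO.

Candidates per position — 1:vaplair {NOUN}; 2:feel {DET,VERB}; 3:kriarn {DET,VERB}; 4:foum {VERB}; 5:foum {VERB}; 6:kriarn {DET,VERB}; 7:plu {DET}; 8:feel {DET,VERB}.
One satisfying assignment: NOUN DET DET VERB VERB VERB DET DET.
Check: rule 1 holds; rule 2 holds; rule 3 holds; rule 4 holds; rule 5 holds.

YES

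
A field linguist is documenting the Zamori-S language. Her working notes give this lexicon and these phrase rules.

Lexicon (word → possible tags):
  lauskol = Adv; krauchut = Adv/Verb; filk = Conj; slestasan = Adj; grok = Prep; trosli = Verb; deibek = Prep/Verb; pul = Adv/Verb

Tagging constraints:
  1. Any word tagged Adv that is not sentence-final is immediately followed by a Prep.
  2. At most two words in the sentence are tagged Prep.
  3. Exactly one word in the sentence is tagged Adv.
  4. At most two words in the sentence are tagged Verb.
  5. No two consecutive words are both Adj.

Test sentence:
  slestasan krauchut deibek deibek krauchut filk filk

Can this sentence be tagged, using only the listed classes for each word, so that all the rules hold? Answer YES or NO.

YES

Candidates per position — 1:slestasan {Adj}; 2:krauchut {Adv,Verb}; 3:deibek {Prep,Verb}; 4:deibek {Prep,Verb}; 5:krauchut {Adv,Verb}; 6:filk {Conj}; 7:filk {Conj}.
One satisfying assignment: Adj Adv Prep Prep Verb Conj Conj.
Rule-by-rule: rule 1 satisfied; rule 2 satisfied; rule 3 satisfied; rule 4 satisfied; rule 5 satisfied.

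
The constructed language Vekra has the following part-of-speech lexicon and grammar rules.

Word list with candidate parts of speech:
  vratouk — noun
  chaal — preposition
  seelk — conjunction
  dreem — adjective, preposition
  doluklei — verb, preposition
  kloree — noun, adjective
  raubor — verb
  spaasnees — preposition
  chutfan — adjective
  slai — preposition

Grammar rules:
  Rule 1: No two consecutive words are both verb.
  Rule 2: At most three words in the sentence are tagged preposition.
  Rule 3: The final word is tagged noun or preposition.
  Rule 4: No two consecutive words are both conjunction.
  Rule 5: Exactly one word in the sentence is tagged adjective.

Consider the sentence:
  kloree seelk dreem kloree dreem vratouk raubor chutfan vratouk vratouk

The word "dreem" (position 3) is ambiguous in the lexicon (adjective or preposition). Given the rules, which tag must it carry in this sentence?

Candidates per position — 1:kloree {noun,adjective}; 2:seelk {conjunction}; 3:dreem {adjective,preposition}; 4:kloree {noun,adjective}; 5:dreem {adjective,preposition}; 6:vratouk {noun}; 7:raubor {verb}; 8:chutfan {adjective}; 9:vratouk {noun}; 10:vratouk {noun}.
At position 1, choosing adjective makes rule 5 impossible to satisfy; hence noun.
At position 3, choosing adjective makes rule 5 impossible to satisfy; hence preposition.
At position 4, choosing adjective makes rule 5 impossible to satisfy; hence noun.
At position 5, choosing adjective makes rule 5 impossible to satisfy; hence preposition.
The only consistent sequence is: noun conjunction preposition noun preposition noun verb adjective noun noun.
Checking: rule 1 ✓; rule 2 ✓; rule 3 ✓; rule 4 ✓; rule 5 ✓.

preposition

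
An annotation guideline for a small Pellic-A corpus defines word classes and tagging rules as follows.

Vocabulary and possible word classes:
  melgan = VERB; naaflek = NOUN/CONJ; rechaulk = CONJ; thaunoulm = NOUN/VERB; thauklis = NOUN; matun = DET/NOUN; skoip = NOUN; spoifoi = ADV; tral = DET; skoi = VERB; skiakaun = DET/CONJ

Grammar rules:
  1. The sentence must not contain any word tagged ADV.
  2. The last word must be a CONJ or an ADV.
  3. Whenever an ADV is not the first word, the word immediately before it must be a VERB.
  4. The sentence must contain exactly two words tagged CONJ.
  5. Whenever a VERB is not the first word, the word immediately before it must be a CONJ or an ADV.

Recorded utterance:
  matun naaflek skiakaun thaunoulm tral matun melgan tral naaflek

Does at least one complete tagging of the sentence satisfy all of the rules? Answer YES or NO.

NO

Candidates per position — 1:matun {DET,NOUN}; 2:naaflek {NOUN,CONJ}; 3:skiakaun {DET,CONJ}; 4:thaunoulm {NOUN,VERB}; 5:tral {DET}; 6:matun {DET,NOUN}; 7:melgan {VERB}; 8:tral {DET}; 9:naaflek {NOUN,CONJ}.
Rule 5 cannot be satisfied by any choice of tags from the lexicon.
So there is no consistent tagging.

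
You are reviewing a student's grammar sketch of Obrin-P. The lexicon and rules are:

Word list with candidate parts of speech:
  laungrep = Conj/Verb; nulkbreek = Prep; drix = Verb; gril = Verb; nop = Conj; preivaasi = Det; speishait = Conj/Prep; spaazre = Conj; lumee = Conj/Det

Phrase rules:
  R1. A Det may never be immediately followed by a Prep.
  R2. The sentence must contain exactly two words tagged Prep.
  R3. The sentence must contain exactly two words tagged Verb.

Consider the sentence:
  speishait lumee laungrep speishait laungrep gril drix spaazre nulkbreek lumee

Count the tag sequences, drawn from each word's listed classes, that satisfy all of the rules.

8

Candidates per position — 1:speishait {Conj,Prep}; 2:lumee {Conj,Det}; 3:laungrep {Conj,Verb}; 4:speishait {Conj,Prep}; 5:laungrep {Conj,Verb}; 6:gril {Verb}; 7:drix {Verb}; 8:spaazre {Conj}; 9:nulkbreek {Prep}; 10:lumee {Conj,Det}.
There are 64 candidate sequences in total.
Checking each against the rules leaves 8 sequences.
Count = 8.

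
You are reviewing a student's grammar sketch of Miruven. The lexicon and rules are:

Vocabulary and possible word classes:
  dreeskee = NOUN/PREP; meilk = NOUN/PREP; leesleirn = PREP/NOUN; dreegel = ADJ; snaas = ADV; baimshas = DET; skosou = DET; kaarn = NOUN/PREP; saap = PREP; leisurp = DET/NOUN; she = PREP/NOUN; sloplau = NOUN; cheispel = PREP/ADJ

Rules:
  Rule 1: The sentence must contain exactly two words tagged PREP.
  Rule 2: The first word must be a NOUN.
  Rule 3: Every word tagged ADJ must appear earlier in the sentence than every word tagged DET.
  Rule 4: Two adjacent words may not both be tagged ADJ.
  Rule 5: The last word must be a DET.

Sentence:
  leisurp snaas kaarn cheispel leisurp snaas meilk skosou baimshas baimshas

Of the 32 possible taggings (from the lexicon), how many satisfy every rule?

6

Candidates per position — 1:leisurp {DET,NOUN}; 2:snaas {ADV}; 3:kaarn {NOUN,PREP}; 4:cheispel {PREP,ADJ}; 5:leisurp {DET,NOUN}; 6:snaas {ADV}; 7:meilk {NOUN,PREP}; 8:skosou {DET}; 9:baimshas {DET}; 10:baimshas {DET}.
There are 32 candidate sequences in total.
Checking each against the rules leaves 6 sequences.
Count = 6.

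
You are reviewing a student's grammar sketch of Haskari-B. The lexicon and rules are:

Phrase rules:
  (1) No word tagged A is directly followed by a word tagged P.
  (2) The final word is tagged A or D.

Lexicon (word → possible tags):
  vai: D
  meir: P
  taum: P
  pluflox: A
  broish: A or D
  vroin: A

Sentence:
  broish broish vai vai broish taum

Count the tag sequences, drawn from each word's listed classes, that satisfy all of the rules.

Candidates per position — 1:broish {A,D}; 2:broish {A,D}; 3:vai {D}; 4:vai {D}; 5:broish {A,D}; 6:taum {P}.
There are 8 candidate sequences in total.
Rule 2 cannot be satisfied by any choice of tags from the lexicon.
So there is no consistent tagging.
Count = 0.

0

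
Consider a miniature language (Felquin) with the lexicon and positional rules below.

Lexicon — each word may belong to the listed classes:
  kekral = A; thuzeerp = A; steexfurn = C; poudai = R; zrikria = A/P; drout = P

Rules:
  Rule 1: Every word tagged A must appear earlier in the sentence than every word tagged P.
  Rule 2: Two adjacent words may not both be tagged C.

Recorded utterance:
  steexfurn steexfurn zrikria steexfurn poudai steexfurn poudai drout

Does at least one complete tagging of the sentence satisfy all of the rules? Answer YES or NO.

NO

Candidates per position — 1:steexfurn {C}; 2:steexfurn {C}; 3:zrikria {A,P}; 4:steexfurn {C}; 5:poudai {R}; 6:steexfurn {C}; 7:poudai {R}; 8:drout {P}.
Rule 2 cannot be satisfied by any choice of tags from the lexicon.
So there is no consistent tagging.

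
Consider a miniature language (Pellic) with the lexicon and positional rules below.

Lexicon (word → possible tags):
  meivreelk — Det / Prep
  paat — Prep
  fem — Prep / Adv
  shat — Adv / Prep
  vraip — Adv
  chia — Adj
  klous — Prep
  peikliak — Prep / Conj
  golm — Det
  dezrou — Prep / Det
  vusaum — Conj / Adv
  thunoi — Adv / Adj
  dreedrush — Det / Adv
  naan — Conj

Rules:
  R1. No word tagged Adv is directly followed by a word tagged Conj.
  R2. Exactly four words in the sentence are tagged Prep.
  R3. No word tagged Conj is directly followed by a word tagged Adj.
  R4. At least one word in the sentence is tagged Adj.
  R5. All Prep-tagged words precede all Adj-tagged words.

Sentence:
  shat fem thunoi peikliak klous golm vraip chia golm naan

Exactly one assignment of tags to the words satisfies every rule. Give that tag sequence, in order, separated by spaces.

Candidates per position — 1:shat {Adv,Prep}; 2:fem {Prep,Adv}; 3:thunoi {Adv,Adj}; 4:peikliak {Prep,Conj}; 5:klous {Prep}; 6:golm {Det}; 7:vraip {Adv}; 8:chia {Adj}; 9:golm {Det}; 10:naan {Conj}.
Position 1: Adv is ruled out by rule 2; that leaves Prep.
Position 2: Adv is ruled out by rule 2; that leaves Prep.
Position 3: Adj is ruled out by rule 5; that leaves Adv.
Position 4: Conj is ruled out by rule 1; that leaves Prep.
So the tagging must be: Prep Prep Adv Prep Prep Det Adv Adj Det Conj.
Rule-by-rule: rule 1 satisfied; rule 2 satisfied; rule 3 satisfied; rule 4 satisfied; rule 5 satisfied.

Prep Prep Adv Prep Prep Det Adv Adj Det Conj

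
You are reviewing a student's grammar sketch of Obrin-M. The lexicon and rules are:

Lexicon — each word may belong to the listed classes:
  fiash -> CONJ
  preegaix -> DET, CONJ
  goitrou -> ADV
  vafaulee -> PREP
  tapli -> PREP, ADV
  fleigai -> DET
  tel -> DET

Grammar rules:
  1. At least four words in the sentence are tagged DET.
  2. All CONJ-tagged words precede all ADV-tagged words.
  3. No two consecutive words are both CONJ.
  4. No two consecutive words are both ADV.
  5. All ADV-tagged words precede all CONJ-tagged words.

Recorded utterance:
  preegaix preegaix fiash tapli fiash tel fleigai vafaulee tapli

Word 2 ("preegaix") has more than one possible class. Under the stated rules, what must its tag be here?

DET

Candidates per position — 1:preegaix {DET,CONJ}; 2:preegaix {DET,CONJ}; 3:fiash {CONJ}; 4:tapli {PREP,ADV}; 5:fiash {CONJ}; 6:tel {DET}; 7:fleigai {DET}; 8:vafaulee {PREP}; 9:tapli {PREP,ADV}.
Position 1: CONJ is ruled out by rule 1; that leaves DET.
Position 2: CONJ is ruled out by rule 1; that leaves DET.
Position 4: ADV is ruled out by rule 2; that leaves PREP.
Position 9: ADV is ruled out by rule 5; that leaves PREP.
That leaves exactly one tagging: DET DET CONJ PREP CONJ DET DET PREP PREP.
Rule-by-rule: rule 1 ok; rule 2 ok; rule 3 ok; rule 4 ok; rule 5 ok.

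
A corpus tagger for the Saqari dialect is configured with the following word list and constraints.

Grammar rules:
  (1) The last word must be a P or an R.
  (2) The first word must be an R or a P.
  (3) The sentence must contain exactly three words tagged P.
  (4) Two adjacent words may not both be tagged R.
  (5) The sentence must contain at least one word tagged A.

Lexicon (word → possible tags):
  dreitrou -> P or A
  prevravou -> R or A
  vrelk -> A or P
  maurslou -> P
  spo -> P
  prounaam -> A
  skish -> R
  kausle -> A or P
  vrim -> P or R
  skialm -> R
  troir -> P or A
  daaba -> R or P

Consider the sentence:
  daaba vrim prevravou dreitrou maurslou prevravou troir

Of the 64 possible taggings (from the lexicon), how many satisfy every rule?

6

Candidates per position — 1:daaba {R,P}; 2:vrim {P,R}; 3:prevravou {R,A}; 4:dreitrou {P,A}; 5:maurslou {P}; 6:prevravou {R,A}; 7:troir {P,A}.
There are 64 candidate sequences in total.
Checking each against the rules leaves 6 sequences.
Count = 6.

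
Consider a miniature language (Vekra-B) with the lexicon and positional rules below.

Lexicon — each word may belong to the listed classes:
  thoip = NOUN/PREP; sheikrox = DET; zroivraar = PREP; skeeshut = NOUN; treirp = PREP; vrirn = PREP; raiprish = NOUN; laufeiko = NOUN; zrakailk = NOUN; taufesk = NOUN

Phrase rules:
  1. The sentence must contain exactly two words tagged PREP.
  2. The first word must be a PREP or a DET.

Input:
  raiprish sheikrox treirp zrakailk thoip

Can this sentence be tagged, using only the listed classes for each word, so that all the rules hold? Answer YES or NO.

NO

Candidates per position — 1:raiprish {NOUN}; 2:sheikrox {DET}; 3:treirp {PREP}; 4:zrakailk {NOUN}; 5:thoip {NOUN,PREP}.
Rule 2 cannot be satisfied by any choice of tags from the lexicon.
So there is no consistent tagging.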